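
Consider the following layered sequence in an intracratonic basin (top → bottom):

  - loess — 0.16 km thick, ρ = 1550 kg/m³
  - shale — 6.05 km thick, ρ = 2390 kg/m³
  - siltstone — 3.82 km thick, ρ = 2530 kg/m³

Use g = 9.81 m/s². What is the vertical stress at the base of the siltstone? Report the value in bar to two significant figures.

loess: 1550 kg/m³ × 9.81 m/s² × 160 m = 2.433×10^6 Pa = 24.33 bar
shale: 2390 kg/m³ × 9.81 m/s² × 6050 m = 1.418×10^8 Pa = 1418 bar
siltstone: 2530 kg/m³ × 9.81 m/s² × 3820 m = 9.481×10^7 Pa = 948.1 bar
Total = 24.33 + 1418 + 948.1 = 2390.9 bar

2400 bar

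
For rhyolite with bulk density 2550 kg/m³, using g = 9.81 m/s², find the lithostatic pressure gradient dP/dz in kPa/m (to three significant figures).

dP/dz = ρg = 2550 kg/m³ × 9.81 m/s² = 25016 Pa/m
= 25016 Pa/m × (1 kPa/m / 1000.0 Pa/m) = 25.015 kPa/m

25.0 kPa/m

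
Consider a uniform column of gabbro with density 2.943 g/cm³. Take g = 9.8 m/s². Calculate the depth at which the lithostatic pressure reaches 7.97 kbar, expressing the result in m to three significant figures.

h = P/(ρg) = 7.97 kbar / (2943 kg/m³ × 9.8 m/s²) = 7.970×10^8 Pa / 28841 Pa/m = 27634 m

27600 m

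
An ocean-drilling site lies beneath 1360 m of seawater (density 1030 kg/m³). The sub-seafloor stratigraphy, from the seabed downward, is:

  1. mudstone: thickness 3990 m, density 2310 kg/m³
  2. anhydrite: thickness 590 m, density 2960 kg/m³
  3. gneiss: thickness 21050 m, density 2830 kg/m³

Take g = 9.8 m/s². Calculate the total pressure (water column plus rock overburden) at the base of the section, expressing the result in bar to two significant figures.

seawater: 1030 kg/m³ × 9.8 m/s² × 1360 m = 1.373×10^7 Pa = 137.3 bar
mudstone: 2310 kg/m³ × 9.8 m/s² × 3990 m = 9.033×10^7 Pa = 903.3 bar
anhydrite: 2960 kg/m³ × 9.8 m/s² × 590 m = 1.711×10^7 Pa = 171.1 bar
gneiss: 2830 kg/m³ × 9.8 m/s² × 21050 m = 5.838×10^8 Pa = 5838 bar
Total = 137.3 + 903.3 + 171.1 + 5838 = 7049.7 bar

7000 bar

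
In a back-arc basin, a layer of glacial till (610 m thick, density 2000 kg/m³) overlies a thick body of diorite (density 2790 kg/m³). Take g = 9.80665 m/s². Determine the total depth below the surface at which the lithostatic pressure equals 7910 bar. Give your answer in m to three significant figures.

Pressure at base of upper layers: 2000×9.80665×610 = 1.196×10^7 Pa = 119.6 bar
Remaining pressure to be supplied by diorite: 7.910×10^8 − 1.196×10^7 = 7.790×10^8 Pa
Additional depth in diorite = 7.790×10^8 Pa / (2790 kg/m³ × 9.80665 m/s²) = 28473 m
Total depth = 610 m + 28473 m = 29083 m

29100 m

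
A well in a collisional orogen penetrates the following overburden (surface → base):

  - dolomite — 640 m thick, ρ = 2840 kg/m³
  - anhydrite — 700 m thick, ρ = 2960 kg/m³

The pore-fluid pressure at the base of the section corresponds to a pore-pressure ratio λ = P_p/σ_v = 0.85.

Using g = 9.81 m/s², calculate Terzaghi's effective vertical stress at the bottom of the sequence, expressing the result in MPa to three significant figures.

Overburden (lithostatic) stress σ_v:
dolomite: 2840 kg/m³ × 9.81 m/s² × 640 m = 1.783×10^7 Pa = 17.83 MPa
anhydrite: 2960 kg/m³ × 9.81 m/s² × 700 m = 2.033×10^7 Pa = 20.33 MPa
Total = 17.83 + 20.33 = 38.157 MPa
Pore pressure P_p = λ·σ_v = 0.85 × 38.16 MPa = 32.43 MPa
Effective stress σ' = σ_v − P_p = 38.16 − 32.43 = 5.7235 MPa

5.72 MPa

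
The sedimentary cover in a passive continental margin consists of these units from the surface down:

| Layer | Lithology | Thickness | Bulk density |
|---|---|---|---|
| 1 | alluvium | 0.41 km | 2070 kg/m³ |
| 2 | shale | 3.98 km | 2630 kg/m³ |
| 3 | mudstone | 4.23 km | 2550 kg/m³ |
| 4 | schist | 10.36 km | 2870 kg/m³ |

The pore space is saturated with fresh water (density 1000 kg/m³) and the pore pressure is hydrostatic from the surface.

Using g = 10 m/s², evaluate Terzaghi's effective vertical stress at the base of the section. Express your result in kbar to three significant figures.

Overburden (lithostatic) stress σ_v:
alluvium: 2070 kg/m³ × 10 m/s² × 410 m = 8.487×10^6 Pa = 8.487 MPa
shale: 2630 kg/m³ × 10 m/s² × 3980 m = 1.047×10^8 Pa = 104.7 MPa
mudstone: 2550 kg/m³ × 10 m/s² × 4230 m = 1.079×10^8 Pa = 107.9 MPa
schist: 2870 kg/m³ × 10 m/s² × 10360 m = 2.973×10^8 Pa = 297.3 MPa
Total = 8.487 + 104.7 + 107.9 + 297.3 = 518.36 MPa
Pore pressure P_p = 1000 kg/m³ × 10 m/s² × 18980 m = 1.898×10^8 Pa = 189.8 MPa
Effective stress σ' = σ_v − P_p = 518.4 − 189.8 = 328.56 MPa = 3.2856 kbar

3.29 kbar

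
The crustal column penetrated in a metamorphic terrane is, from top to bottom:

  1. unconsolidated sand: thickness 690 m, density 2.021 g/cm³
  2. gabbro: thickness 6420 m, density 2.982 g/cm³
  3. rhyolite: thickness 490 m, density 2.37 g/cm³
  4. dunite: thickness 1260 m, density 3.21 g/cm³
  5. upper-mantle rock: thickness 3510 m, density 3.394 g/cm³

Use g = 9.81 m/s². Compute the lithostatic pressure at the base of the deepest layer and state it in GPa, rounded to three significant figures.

unconsolidated sand: 2021 kg/m³ × 9.81 m/s² × 690 m = 1.368×10^7 Pa = 0.01368 GPa
gabbro: 2982 kg/m³ × 9.81 m/s² × 6420 m = 1.878×10^8 Pa = 0.1878 GPa
rhyolite: 2370 kg/m³ × 9.81 m/s² × 490 m = 1.139×10^7 Pa = 0.01139 GPa
dunite: 3210 kg/m³ × 9.81 m/s² × 1260 m = 3.968×10^7 Pa = 0.03968 GPa
upper-mantle rock: 3394 kg/m³ × 9.81 m/s² × 3510 m = 1.169×10^8 Pa = 0.1169 GPa
Total = 0.01368 + 0.1878 + 0.01139 + 0.03968 + 0.1169 = 0.36942 GPa

0.369 GPa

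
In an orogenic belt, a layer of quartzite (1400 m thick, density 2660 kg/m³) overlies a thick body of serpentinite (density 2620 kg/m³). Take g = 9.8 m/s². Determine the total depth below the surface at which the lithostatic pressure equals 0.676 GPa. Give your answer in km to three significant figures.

26.3 km

Pressure at base of upper layers: 2660×9.8×1400 = 3.650×10^7 Pa = 0.03650 GPa
Remaining pressure to be supplied by serpentinite: 6.760×10^8 − 3.650×10^7 = 6.395×10^8 Pa
Additional depth in serpentinite = 6.395×10^8 Pa / (2620 kg/m³ × 9.8 m/s²) = 24907 m
Total depth = 1400 m + 24907 m = 26307 m
= 26.307 km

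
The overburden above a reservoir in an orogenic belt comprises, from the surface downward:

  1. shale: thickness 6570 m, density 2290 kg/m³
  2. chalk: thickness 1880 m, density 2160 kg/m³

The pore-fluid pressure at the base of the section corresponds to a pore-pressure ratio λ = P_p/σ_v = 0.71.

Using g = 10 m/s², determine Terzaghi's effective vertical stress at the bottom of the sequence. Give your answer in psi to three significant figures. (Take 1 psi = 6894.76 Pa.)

8040 psi

Overburden (lithostatic) stress σ_v:
shale: 2290 kg/m³ × 10 m/s² × 6570 m = 1.505×10^8 Pa = 150.5 MPa
chalk: 2160 kg/m³ × 10 m/s² × 1880 m = 4.061×10^7 Pa = 40.61 MPa
Total = 150.5 + 40.61 = 191.06 MPa
Pore pressure P_p = λ·σ_v = 0.71 × 191.1 MPa = 135.7 MPa
Effective stress σ' = σ_v − P_p = 191.1 − 135.7 = 55.408 MPa = 8036.2 psi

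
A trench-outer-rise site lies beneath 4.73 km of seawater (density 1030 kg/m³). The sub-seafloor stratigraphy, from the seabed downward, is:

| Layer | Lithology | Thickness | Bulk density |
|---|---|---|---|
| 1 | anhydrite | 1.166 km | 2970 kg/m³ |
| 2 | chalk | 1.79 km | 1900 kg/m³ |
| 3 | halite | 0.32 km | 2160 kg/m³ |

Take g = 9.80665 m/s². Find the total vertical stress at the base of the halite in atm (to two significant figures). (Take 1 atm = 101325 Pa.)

seawater: 1030 kg/m³ × 9.80665 m/s² × 4730 m = 4.778×10^7 Pa = 471.5 atm
anhydrite: 2970 kg/m³ × 9.80665 m/s² × 1166 m = 3.396×10^7 Pa = 335.2 atm
chalk: 1900 kg/m³ × 9.80665 m/s² × 1790 m = 3.335×10^7 Pa = 329.2 atm
halite: 2160 kg/m³ × 9.80665 m/s² × 320 m = 6.778×10^6 Pa = 66.90 atm
Total = 471.5 + 335.2 + 329.2 + 66.90 = 1202.7 atm

1200 atm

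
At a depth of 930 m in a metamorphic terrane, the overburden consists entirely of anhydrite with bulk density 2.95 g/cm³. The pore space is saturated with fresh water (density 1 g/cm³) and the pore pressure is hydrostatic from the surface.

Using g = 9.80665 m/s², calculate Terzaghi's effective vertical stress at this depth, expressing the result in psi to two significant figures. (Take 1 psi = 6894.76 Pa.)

Overburden (lithostatic) stress σ_v:
anhydrite: 2950 kg/m³ × 9.80665 m/s² × 930 m = 2.690×10^7 Pa = 26.90 MPa
Pore pressure P_p = 1000 kg/m³ × 9.80665 m/s² × 930 m = 9.120×10^6 Pa = 9.120 MPa
Effective stress σ' = σ_v − P_p = 26.90 − 9.120 = 17.784 MPa = 2579.4 psi

2600 psi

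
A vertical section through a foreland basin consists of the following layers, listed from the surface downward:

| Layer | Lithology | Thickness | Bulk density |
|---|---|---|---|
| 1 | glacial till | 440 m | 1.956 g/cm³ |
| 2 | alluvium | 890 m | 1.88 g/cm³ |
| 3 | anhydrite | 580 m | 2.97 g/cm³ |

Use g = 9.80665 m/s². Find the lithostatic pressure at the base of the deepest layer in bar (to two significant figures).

420 bar

glacial till: 1956 kg/m³ × 9.80665 m/s² × 440 m = 8.440×10^6 Pa = 84.40 bar
alluvium: 1880 kg/m³ × 9.80665 m/s² × 890 m = 1.641×10^7 Pa = 164.1 bar
anhydrite: 2970 kg/m³ × 9.80665 m/s² × 580 m = 1.689×10^7 Pa = 168.9 bar
Total = 84.40 + 164.1 + 168.9 = 417.41 bar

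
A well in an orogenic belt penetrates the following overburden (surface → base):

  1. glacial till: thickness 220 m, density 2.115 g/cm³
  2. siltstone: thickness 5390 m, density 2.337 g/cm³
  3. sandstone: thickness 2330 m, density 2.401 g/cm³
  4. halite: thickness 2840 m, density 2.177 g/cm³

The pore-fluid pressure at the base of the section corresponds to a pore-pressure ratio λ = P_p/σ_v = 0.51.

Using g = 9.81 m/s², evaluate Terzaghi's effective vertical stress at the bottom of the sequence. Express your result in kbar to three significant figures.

Overburden (lithostatic) stress σ_v:
glacial till: 2115 kg/m³ × 9.81 m/s² × 220 m = 4.565×10^6 Pa = 4.565 MPa
siltstone: 2337 kg/m³ × 9.81 m/s² × 5390 m = 1.236×10^8 Pa = 123.6 MPa
sandstone: 2401 kg/m³ × 9.81 m/s² × 2330 m = 5.488×10^7 Pa = 54.88 MPa
halite: 2177 kg/m³ × 9.81 m/s² × 2840 m = 6.065×10^7 Pa = 60.65 MPa
Total = 4.565 + 123.6 + 54.88 + 60.65 = 243.67 MPa
Pore pressure P_p = λ·σ_v = 0.51 × 243.7 MPa = 124.3 MPa
Effective stress σ' = σ_v − P_p = 243.7 − 124.3 = 119.40 MPa = 1.1940 kbar

1.19 kbar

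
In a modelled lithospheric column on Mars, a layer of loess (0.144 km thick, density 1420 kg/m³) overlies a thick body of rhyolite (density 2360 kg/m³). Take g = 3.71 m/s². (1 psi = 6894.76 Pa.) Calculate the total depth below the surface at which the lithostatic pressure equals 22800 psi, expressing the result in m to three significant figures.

Pressure at base of upper layers: 1420×3.71×144 = 7.586×10^5 Pa = 110.0 psi
Remaining pressure to be supplied by rhyolite: 1.572×10^8 − 7.586×10^5 = 1.564×10^8 Pa
Additional depth in rhyolite = 1.564×10^8 Pa / (2360 kg/m³ × 3.71 m/s²) = 17868 m
Total depth = 144 m + 17868 m = 18012 m

18000 m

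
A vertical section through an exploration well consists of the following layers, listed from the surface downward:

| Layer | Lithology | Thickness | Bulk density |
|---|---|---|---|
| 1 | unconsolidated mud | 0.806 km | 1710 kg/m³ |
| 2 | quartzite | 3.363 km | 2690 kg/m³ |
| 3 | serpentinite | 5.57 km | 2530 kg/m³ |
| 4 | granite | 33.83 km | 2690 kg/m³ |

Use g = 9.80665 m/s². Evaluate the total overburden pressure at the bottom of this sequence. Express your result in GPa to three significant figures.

1.13 GPa

unconsolidated mud: 1710 kg/m³ × 9.80665 m/s² × 806 m = 1.352×10^7 Pa = 0.01352 GPa
quartzite: 2690 kg/m³ × 9.80665 m/s² × 3363 m = 8.872×10^7 Pa = 0.08872 GPa
serpentinite: 2530 kg/m³ × 9.80665 m/s² × 5570 m = 1.382×10^8 Pa = 0.1382 GPa
granite: 2690 kg/m³ × 9.80665 m/s² × 33830 m = 8.924×10^8 Pa = 0.8924 GPa
Total = 0.01352 + 0.08872 + 0.1382 + 0.8924 = 1.1329 GPa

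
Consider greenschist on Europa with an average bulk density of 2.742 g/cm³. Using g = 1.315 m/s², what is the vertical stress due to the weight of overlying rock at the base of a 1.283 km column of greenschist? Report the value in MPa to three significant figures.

4.63 MPa

greenschist: 2742 kg/m³ × 1.315 m/s² × 1283 m = 4.626×10^6 Pa = 4.626 MPa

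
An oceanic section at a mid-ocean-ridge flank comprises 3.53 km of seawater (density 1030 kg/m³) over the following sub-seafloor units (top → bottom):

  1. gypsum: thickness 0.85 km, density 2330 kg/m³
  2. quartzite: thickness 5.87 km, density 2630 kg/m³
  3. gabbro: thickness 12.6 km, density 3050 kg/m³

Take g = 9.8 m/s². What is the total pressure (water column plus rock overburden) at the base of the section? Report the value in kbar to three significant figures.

5.83 kbar

seawater: 1030 kg/m³ × 9.8 m/s² × 3530 m = 3.563×10^7 Pa = 0.3563 kbar
gypsum: 2330 kg/m³ × 9.8 m/s² × 850 m = 1.941×10^7 Pa = 0.1941 kbar
quartzite: 2630 kg/m³ × 9.8 m/s² × 5870 m = 1.513×10^8 Pa = 1.513 kbar
gabbro: 3050 kg/m³ × 9.8 m/s² × 12600 m = 3.766×10^8 Pa = 3.766 kbar
Total = 0.3563 + 0.1941 + 1.513 + 3.766 = 5.8295 kbar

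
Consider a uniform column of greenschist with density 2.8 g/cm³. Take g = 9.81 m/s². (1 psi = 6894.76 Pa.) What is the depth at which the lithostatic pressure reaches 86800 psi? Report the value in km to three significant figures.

21.8 km

h = P/(ρg) = 86800 psi / (2800 kg/m³ × 9.81 m/s²) = 5.985×10^8 Pa / 27468 Pa/m = 21788 m
= 21.788 km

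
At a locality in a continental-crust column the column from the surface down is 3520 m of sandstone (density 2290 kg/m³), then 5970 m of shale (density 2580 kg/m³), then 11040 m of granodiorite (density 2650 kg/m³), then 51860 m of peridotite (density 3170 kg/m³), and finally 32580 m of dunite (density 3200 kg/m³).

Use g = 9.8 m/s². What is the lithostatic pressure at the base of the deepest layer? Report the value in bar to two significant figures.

31000 bar

sandstone: 2290 kg/m³ × 9.8 m/s² × 3520 m = 7.900×10^7 Pa = 790.0 bar
shale: 2580 kg/m³ × 9.8 m/s² × 5970 m = 1.509×10^8 Pa = 1509 bar
granodiorite: 2650 kg/m³ × 9.8 m/s² × 11040 m = 2.867×10^8 Pa = 2867 bar
peridotite: 3170 kg/m³ × 9.8 m/s² × 51860 m = 1.611×10^9 Pa = 16111 bar
dunite: 3200 kg/m³ × 9.8 m/s² × 32580 m = 1.022×10^9 Pa = 10217 bar
Total = 790.0 + 1509 + 2867 + 16111 + 10217 = 31494 bar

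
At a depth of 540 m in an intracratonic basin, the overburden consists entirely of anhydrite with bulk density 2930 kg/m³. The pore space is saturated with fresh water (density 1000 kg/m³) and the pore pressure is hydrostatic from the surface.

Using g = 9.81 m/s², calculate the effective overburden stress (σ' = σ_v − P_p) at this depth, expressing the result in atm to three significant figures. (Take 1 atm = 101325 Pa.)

101 atm

Overburden (lithostatic) stress σ_v:
anhydrite: 2930 kg/m³ × 9.81 m/s² × 540 m = 1.552×10^7 Pa = 15.52 MPa
Pore pressure P_p = 1000 kg/m³ × 9.81 m/s² × 540 m = 5.297×10^6 Pa = 5.297 MPa
Effective stress σ' = σ_v − P_p = 15.52 − 5.297 = 10.224 MPa = 100.90 atm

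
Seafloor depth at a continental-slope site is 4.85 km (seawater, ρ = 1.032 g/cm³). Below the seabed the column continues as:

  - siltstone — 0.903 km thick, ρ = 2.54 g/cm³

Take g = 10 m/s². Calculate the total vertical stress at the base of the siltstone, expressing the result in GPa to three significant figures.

seawater: 1032 kg/m³ × 10 m/s² × 4850 m = 5.005×10^7 Pa = 0.05005 GPa
siltstone: 2540 kg/m³ × 10 m/s² × 903 m = 2.294×10^7 Pa = 0.02294 GPa
Total = 0.05005 + 0.02294 = 0.072988 GPa

0.0730 GPa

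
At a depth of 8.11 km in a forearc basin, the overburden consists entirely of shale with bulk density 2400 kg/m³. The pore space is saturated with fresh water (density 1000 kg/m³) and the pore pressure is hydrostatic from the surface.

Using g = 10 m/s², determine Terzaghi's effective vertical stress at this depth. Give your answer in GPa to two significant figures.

0.11 GPa

Overburden (lithostatic) stress σ_v:
shale: 2400 kg/m³ × 10 m/s² × 8110 m = 1.946×10^8 Pa = 194.6 MPa
Pore pressure P_p = 1000 kg/m³ × 10 m/s² × 8110 m = 8.110×10^7 Pa = 81.10 MPa
Effective stress σ' = σ_v − P_p = 194.6 − 81.10 = 113.54 MPa = 0.11354 GPa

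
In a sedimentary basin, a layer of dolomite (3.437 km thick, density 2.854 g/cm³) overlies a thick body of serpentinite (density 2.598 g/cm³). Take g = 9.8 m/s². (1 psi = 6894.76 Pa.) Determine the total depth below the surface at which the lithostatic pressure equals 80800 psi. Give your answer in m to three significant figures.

21500 m

Pressure at base of upper layers: 2854×9.8×3437 = 9.613×10^7 Pa = 13942 psi
Remaining pressure to be supplied by serpentinite: 5.571×10^8 − 9.613×10^7 = 4.610×10^8 Pa
Additional depth in serpentinite = 4.610×10^8 Pa / (2598 kg/m³ × 9.8 m/s²) = 18105 m
Total depth = 3437 m + 18105 m = 21542 m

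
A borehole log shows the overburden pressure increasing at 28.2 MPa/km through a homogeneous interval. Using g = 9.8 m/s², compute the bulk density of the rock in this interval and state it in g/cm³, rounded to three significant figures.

2.88 g/cm³

ρ = (dP/dz)/g = 28.2 MPa/km / 9.8 m/s² = 28200 Pa/m / 9.8 m/s² = 2877.6 kg/m³
= 2.878 g/cm³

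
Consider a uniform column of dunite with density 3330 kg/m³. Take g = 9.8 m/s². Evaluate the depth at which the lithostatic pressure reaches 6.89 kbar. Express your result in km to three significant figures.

h = P/(ρg) = 6.89 kbar / (3330 kg/m³ × 9.8 m/s²) = 6.890×10^8 Pa / 32634 Pa/m = 21113 m
= 21.113 km

21.1 km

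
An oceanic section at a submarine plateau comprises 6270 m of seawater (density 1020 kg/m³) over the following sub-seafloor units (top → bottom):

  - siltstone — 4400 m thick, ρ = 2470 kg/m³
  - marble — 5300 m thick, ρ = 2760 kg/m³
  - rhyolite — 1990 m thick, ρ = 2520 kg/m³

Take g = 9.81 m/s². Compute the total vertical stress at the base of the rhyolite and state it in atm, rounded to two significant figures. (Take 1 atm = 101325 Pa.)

3600 atm

seawater: 1020 kg/m³ × 9.81 m/s² × 6270 m = 6.274×10^7 Pa = 619.2 atm
siltstone: 2470 kg/m³ × 9.81 m/s² × 4400 m = 1.066×10^8 Pa = 1052 atm
marble: 2760 kg/m³ × 9.81 m/s² × 5300 m = 1.435×10^8 Pa = 1416 atm
rhyolite: 2520 kg/m³ × 9.81 m/s² × 1990 m = 4.920×10^7 Pa = 485.5 atm
Total = 619.2 + 1052 + 1416 + 485.5 = 3573.2 atm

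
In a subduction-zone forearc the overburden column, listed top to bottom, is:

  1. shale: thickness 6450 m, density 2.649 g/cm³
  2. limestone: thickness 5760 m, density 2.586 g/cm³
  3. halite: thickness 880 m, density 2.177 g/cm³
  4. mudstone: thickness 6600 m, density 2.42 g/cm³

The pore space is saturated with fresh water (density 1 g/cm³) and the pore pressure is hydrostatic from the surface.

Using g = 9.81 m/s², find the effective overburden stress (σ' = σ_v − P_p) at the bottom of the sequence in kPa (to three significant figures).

Overburden (lithostatic) stress σ_v:
shale: 2649 kg/m³ × 9.81 m/s² × 6450 m = 1.676×10^8 Pa = 167.6 MPa
limestone: 2586 kg/m³ × 9.81 m/s² × 5760 m = 1.461×10^8 Pa = 146.1 MPa
halite: 2177 kg/m³ × 9.81 m/s² × 880 m = 1.879×10^7 Pa = 18.79 MPa
mudstone: 2420 kg/m³ × 9.81 m/s² × 6600 m = 1.567×10^8 Pa = 156.7 MPa
Total = 167.6 + 146.1 + 18.79 + 156.7 = 489.22 MPa
Pore pressure P_p = 1000 kg/m³ × 9.81 m/s² × 19690 m = 1.932×10^8 Pa = 193.2 MPa
Effective stress σ' = σ_v − P_p = 489.2 − 193.2 = 296.06 MPa = 2.9606×10^5 kPa

296000 kPa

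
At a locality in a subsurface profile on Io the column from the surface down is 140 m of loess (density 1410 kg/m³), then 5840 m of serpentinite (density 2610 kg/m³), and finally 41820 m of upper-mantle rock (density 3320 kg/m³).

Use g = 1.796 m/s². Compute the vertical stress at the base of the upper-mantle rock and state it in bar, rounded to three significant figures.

2770 bar

loess: 1410 kg/m³ × 1.796 m/s² × 140 m = 3.545×10^5 Pa = 3.545 bar
serpentinite: 2610 kg/m³ × 1.796 m/s² × 5840 m = 2.738×10^7 Pa = 273.8 bar
upper-mantle rock: 3320 kg/m³ × 1.796 m/s² × 41820 m = 2.494×10^8 Pa = 2494 bar
Total = 3.545 + 273.8 + 2494 = 2770.9 bar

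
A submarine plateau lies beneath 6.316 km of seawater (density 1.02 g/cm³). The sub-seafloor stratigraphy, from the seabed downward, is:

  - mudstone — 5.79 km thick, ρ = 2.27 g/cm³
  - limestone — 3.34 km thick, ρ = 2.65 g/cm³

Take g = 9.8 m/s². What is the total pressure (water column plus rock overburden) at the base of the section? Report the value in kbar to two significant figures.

2.8 kbar

seawater: 1020 kg/m³ × 9.8 m/s² × 6316 m = 6.313×10^7 Pa = 0.6313 kbar
mudstone: 2270 kg/m³ × 9.8 m/s² × 5790 m = 1.288×10^8 Pa = 1.288 kbar
limestone: 2650 kg/m³ × 9.8 m/s² × 3340 m = 8.674×10^7 Pa = 0.8674 kbar
Total = 0.6313 + 1.288 + 0.8674 = 2.7868 kbar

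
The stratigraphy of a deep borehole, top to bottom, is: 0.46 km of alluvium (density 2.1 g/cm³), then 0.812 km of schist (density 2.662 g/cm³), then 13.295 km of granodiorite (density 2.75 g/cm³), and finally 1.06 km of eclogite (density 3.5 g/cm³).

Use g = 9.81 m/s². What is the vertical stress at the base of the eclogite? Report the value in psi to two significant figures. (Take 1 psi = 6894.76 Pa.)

62000 psi

alluvium: 2100 kg/m³ × 9.81 m/s² × 460 m = 9.476×10^6 Pa = 1374 psi
schist: 2662 kg/m³ × 9.81 m/s² × 812 m = 2.120×10^7 Pa = 3075 psi
granodiorite: 2750 kg/m³ × 9.81 m/s² × 13295 m = 3.587×10^8 Pa = 52020 psi
eclogite: 3500 kg/m³ × 9.81 m/s² × 1060 m = 3.640×10^7 Pa = 5279 psi
Total = 1374 + 3075 + 52020 + 5279 = 61749 psi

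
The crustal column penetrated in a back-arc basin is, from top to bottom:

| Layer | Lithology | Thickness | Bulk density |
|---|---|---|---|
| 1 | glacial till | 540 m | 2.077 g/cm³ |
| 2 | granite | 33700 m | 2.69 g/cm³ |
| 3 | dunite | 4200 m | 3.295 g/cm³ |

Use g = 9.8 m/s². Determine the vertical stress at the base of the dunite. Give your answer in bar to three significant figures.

glacial till: 2077 kg/m³ × 9.8 m/s² × 540 m = 1.099×10^7 Pa = 109.9 bar
granite: 2690 kg/m³ × 9.8 m/s² × 33700 m = 8.884×10^8 Pa = 8884 bar
dunite: 3295 kg/m³ × 9.8 m/s² × 4200 m = 1.356×10^8 Pa = 1356 bar
Total = 109.9 + 8884 + 1356 = 10350 bar

10400 bar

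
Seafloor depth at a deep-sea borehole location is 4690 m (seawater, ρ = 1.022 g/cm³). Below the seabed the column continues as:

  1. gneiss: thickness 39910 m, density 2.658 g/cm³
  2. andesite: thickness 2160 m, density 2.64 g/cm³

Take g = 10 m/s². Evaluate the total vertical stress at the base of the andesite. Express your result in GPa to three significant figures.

seawater: 1022 kg/m³ × 10 m/s² × 4690 m = 4.793×10^7 Pa = 0.04793 GPa
gneiss: 2658 kg/m³ × 10 m/s² × 39910 m = 1.061×10^9 Pa = 1.061 GPa
andesite: 2640 kg/m³ × 10 m/s² × 2160 m = 5.702×10^7 Pa = 0.05702 GPa
Total = 0.04793 + 1.061 + 0.05702 = 1.1658 GPa

1.17 GPa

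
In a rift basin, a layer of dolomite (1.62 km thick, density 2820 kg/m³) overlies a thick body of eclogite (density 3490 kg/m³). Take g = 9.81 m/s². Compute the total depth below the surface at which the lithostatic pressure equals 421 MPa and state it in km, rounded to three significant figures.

Pressure at base of upper layers: 2820×9.81×1620 = 4.482×10^7 Pa = 44.82 MPa
Remaining pressure to be supplied by eclogite: 4.210×10^8 − 4.482×10^7 = 3.762×10^8 Pa
Additional depth in eclogite = 3.762×10^8 Pa / (3490 kg/m³ × 9.81 m/s²) = 10988 m
Total depth = 1620 m + 10988 m = 12608 m
= 12.608 km

12.6 km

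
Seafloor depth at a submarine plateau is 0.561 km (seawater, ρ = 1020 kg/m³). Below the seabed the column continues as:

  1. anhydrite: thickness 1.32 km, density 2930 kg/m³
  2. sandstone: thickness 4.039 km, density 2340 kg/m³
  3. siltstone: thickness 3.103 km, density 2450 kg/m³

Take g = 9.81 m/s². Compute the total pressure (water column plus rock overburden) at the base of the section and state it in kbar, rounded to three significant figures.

2.11 kbar

seawater: 1020 kg/m³ × 9.81 m/s² × 561 m = 5.613×10^6 Pa = 0.05613 kbar
anhydrite: 2930 kg/m³ × 9.81 m/s² × 1320 m = 3.794×10^7 Pa = 0.3794 kbar
sandstone: 2340 kg/m³ × 9.81 m/s² × 4039 m = 9.272×10^7 Pa = 0.9272 kbar
siltstone: 2450 kg/m³ × 9.81 m/s² × 3103 m = 7.458×10^7 Pa = 0.7458 kbar
Total = 0.05613 + 0.3794 + 0.9272 + 0.7458 = 2.1085 kbar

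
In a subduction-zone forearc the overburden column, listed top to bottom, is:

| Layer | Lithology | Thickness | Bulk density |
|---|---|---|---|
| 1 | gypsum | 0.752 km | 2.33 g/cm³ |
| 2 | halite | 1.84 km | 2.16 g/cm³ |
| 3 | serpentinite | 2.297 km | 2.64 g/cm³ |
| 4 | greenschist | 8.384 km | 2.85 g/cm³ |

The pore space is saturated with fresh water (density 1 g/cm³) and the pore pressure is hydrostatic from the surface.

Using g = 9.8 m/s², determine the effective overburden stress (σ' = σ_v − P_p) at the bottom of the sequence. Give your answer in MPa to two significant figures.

220 MPa

Overburden (lithostatic) stress σ_v:
gypsum: 2330 kg/m³ × 9.8 m/s² × 752 m = 1.717×10^7 Pa = 17.17 MPa
halite: 2160 kg/m³ × 9.8 m/s² × 1840 m = 3.895×10^7 Pa = 38.95 MPa
serpentinite: 2640 kg/m³ × 9.8 m/s² × 2297 m = 5.943×10^7 Pa = 59.43 MPa
greenschist: 2850 kg/m³ × 9.8 m/s² × 8384 m = 2.342×10^8 Pa = 234.2 MPa
Total = 17.17 + 38.95 + 59.43 + 234.2 = 349.71 MPa
Pore pressure P_p = 1000 kg/m³ × 9.8 m/s² × 13273 m = 1.301×10^8 Pa = 130.1 MPa
Effective stress σ' = σ_v − P_p = 349.7 − 130.1 = 219.64 MPa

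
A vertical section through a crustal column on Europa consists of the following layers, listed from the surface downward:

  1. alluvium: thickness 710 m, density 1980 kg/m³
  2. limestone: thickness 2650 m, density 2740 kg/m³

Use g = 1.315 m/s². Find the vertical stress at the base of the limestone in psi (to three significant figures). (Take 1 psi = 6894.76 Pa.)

alluvium: 1980 kg/m³ × 1.315 m/s² × 710 m = 1.849×10^6 Pa = 268.1 psi
limestone: 2740 kg/m³ × 1.315 m/s² × 2650 m = 9.548×10^6 Pa = 1385 psi
Total = 268.1 + 1385 = 1653.0 psi

1650 psi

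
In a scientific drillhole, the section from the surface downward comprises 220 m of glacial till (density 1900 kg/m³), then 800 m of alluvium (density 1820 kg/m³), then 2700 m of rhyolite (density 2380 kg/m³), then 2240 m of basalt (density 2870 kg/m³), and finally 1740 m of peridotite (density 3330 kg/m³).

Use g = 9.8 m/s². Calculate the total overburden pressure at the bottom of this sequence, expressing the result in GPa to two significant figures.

glacial till: 1900 kg/m³ × 9.8 m/s² × 220 m = 4.096×10^6 Pa = 4.096×10^-3 GPa
alluvium: 1820 kg/m³ × 9.8 m/s² × 800 m = 1.427×10^7 Pa = 0.01427 GPa
rhyolite: 2380 kg/m³ × 9.8 m/s² × 2700 m = 6.297×10^7 Pa = 0.06297 GPa
basalt: 2870 kg/m³ × 9.8 m/s² × 2240 m = 6.300×10^7 Pa = 0.06300 GPa
peridotite: 3330 kg/m³ × 9.8 m/s² × 1740 m = 5.678×10^7 Pa = 0.05678 GPa
Total = 4.096×10^-3 + 0.01427 + 0.06297 + 0.06300 + 0.05678 = 0.20113 GPa

0.20 GPa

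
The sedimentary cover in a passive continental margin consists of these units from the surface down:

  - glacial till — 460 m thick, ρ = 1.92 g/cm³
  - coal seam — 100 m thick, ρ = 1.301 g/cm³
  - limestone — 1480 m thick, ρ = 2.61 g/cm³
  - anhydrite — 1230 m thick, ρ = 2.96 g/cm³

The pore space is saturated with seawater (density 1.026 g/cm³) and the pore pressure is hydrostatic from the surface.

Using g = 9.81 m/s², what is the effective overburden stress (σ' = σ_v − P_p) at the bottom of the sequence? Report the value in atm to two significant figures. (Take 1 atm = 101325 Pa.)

500 atm

Overburden (lithostatic) stress σ_v:
glacial till: 1920 kg/m³ × 9.81 m/s² × 460 m = 8.664×10^6 Pa = 8.664 MPa
coal seam: 1301 kg/m³ × 9.81 m/s² × 100 m = 1.276×10^6 Pa = 1.276 MPa
limestone: 2610 kg/m³ × 9.81 m/s² × 1480 m = 3.789×10^7 Pa = 37.89 MPa
anhydrite: 2960 kg/m³ × 9.81 m/s² × 1230 m = 3.572×10^7 Pa = 35.72 MPa
Total = 8.664 + 1.276 + 37.89 + 35.72 = 83.551 MPa
Pore pressure P_p = 1026 kg/m³ × 9.81 m/s² × 3270 m = 3.291×10^7 Pa = 32.91 MPa
Effective stress σ' = σ_v − P_p = 83.55 − 32.91 = 50.638 MPa = 499.76 atm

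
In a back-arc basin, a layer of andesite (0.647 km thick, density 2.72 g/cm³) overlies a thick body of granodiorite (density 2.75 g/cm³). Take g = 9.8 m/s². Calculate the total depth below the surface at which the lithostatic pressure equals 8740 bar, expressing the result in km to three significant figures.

32.4 km

Pressure at base of upper layers: 2720×9.8×647 = 1.725×10^7 Pa = 172.5 bar
Remaining pressure to be supplied by granodiorite: 8.740×10^8 − 1.725×10^7 = 8.568×10^8 Pa
Additional depth in granodiorite = 8.568×10^8 Pa / (2750 kg/m³ × 9.8 m/s²) = 31790 m
Total depth = 647 m + 31790 m = 32437 m
= 32.437 km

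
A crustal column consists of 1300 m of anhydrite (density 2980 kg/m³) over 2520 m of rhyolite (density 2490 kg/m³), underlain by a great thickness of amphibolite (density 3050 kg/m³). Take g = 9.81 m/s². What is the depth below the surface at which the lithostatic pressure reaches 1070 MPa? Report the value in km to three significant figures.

36.3 km

Pressure at base of upper layers: 2980×9.81×1300 + 2490×9.81×2520 = 9.956×10^7 Pa = 99.56 MPa
Remaining pressure to be supplied by amphibolite: 1.070×10^9 − 9.956×10^7 = 9.704×10^8 Pa
Additional depth in amphibolite = 9.704×10^8 Pa / (3050 kg/m³ × 9.81 m/s²) = 32434 m
Total depth = 3820 m + 32434 m = 36254 m
= 36.254 km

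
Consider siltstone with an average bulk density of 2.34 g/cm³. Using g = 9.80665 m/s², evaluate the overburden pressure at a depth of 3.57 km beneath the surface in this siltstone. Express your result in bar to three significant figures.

819 bar

siltstone: 2340 kg/m³ × 9.80665 m/s² × 3570 m = 8.192×10^7 Pa = 819.2 bar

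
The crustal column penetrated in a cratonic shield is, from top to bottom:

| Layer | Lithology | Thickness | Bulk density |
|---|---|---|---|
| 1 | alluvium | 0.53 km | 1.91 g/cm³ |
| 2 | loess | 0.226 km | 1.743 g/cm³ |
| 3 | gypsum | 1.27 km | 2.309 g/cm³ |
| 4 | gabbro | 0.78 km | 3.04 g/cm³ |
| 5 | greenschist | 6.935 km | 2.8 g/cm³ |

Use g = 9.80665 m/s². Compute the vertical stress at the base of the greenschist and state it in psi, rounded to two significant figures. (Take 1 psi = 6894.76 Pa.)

alluvium: 1910 kg/m³ × 9.80665 m/s² × 530 m = 9.927×10^6 Pa = 1440 psi
loess: 1743 kg/m³ × 9.80665 m/s² × 226 m = 3.863×10^6 Pa = 560.3 psi
gypsum: 2309 kg/m³ × 9.80665 m/s² × 1270 m = 2.876×10^7 Pa = 4171 psi
gabbro: 3040 kg/m³ × 9.80665 m/s² × 780 m = 2.325×10^7 Pa = 3373 psi
greenschist: 2800 kg/m³ × 9.80665 m/s² × 6935 m = 1.904×10^8 Pa = 27619 psi
Total = 1440 + 560.3 + 4171 + 3373 + 27619 = 37163 psi

37000 psi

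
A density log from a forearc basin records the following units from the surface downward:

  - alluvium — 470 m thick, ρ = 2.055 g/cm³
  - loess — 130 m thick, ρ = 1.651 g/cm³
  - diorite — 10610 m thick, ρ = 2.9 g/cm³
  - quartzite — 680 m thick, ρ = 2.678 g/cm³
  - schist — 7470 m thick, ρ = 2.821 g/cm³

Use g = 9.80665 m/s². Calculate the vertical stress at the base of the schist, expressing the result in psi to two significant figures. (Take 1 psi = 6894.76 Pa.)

alluvium: 2055 kg/m³ × 9.80665 m/s² × 470 m = 9.472×10^6 Pa = 1374 psi
loess: 1651 kg/m³ × 9.80665 m/s² × 130 m = 2.105×10^6 Pa = 305.3 psi
diorite: 2900 kg/m³ × 9.80665 m/s² × 10610 m = 3.017×10^8 Pa = 43764 psi
quartzite: 2678 kg/m³ × 9.80665 m/s² × 680 m = 1.786×10^7 Pa = 2590 psi
schist: 2821 kg/m³ × 9.80665 m/s² × 7470 m = 2.067×10^8 Pa = 29973 psi
Total = 1374 + 305.3 + 43764 + 2590 + 29973 = 78006 psi

78000 psi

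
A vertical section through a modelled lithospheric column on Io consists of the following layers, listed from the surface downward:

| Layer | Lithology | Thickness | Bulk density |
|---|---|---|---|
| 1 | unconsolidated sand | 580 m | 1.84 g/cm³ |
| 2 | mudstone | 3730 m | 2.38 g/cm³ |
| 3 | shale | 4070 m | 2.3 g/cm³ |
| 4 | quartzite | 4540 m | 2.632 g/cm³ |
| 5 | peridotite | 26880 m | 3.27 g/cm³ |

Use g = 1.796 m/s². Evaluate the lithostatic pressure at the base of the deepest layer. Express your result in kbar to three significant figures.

unconsolidated sand: 1840 kg/m³ × 1.796 m/s² × 580 m = 1.917×10^6 Pa = 0.01917 kbar
mudstone: 2380 kg/m³ × 1.796 m/s² × 3730 m = 1.594×10^7 Pa = 0.1594 kbar
shale: 2300 kg/m³ × 1.796 m/s² × 4070 m = 1.681×10^7 Pa = 0.1681 kbar
quartzite: 2632 kg/m³ × 1.796 m/s² × 4540 m = 2.146×10^7 Pa = 0.2146 kbar
peridotite: 3270 kg/m³ × 1.796 m/s² × 26880 m = 1.579×10^8 Pa = 1.579 kbar
Total = 0.01917 + 0.1594 + 0.1681 + 0.2146 + 1.579 = 2.1400 kbar

2.14 kbar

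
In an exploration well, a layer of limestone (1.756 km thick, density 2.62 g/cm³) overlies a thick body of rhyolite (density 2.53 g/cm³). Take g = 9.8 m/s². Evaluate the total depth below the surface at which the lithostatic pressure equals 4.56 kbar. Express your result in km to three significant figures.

Pressure at base of upper layers: 2620×9.8×1756 = 4.509×10^7 Pa = 0.4509 kbar
Remaining pressure to be supplied by rhyolite: 4.560×10^8 − 4.509×10^7 = 4.109×10^8 Pa
Additional depth in rhyolite = 4.109×10^8 Pa / (2530 kg/m³ × 9.8 m/s²) = 16573 m
Total depth = 1756 m + 16573 m = 18329 m
= 18.329 km

18.3 km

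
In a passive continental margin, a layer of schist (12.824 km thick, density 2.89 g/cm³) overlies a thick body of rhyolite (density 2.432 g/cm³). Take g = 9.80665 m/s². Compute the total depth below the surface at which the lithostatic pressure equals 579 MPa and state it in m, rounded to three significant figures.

21900 m

Pressure at base of upper layers: 2890×9.80665×12824 = 3.634×10^8 Pa = 363.4 MPa
Remaining pressure to be supplied by rhyolite: 5.790×10^8 − 3.634×10^8 = 2.156×10^8 Pa
Additional depth in rhyolite = 2.156×10^8 Pa / (2432 kg/m³ × 9.80665 m/s²) = 9037.9 m
Total depth = 12824 m + 9037.9 m = 21862 m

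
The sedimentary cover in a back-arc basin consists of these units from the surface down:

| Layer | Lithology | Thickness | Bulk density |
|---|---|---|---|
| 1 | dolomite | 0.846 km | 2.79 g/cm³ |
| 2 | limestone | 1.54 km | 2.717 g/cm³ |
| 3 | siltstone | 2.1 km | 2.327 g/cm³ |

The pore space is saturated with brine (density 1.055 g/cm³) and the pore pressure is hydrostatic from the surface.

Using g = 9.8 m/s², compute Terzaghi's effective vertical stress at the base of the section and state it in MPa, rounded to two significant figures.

Overburden (lithostatic) stress σ_v:
dolomite: 2790 kg/m³ × 9.8 m/s² × 846 m = 2.313×10^7 Pa = 23.13 MPa
limestone: 2717 kg/m³ × 9.8 m/s² × 1540 m = 4.100×10^7 Pa = 41.00 MPa
siltstone: 2327 kg/m³ × 9.8 m/s² × 2100 m = 4.789×10^7 Pa = 47.89 MPa
Total = 23.13 + 41.00 + 47.89 = 112.03 MPa
Pore pressure P_p = 1055 kg/m³ × 9.8 m/s² × 4486 m = 4.638×10^7 Pa = 46.38 MPa
Effective stress σ' = σ_v − P_p = 112.0 − 46.38 = 65.645 MPa

66 MPa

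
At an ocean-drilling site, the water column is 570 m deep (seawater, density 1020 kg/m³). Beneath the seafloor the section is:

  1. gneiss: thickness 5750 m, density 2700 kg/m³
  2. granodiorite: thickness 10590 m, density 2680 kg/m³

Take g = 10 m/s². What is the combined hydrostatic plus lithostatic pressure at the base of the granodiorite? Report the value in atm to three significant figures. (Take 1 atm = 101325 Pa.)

seawater: 1020 kg/m³ × 10 m/s² × 570 m = 5.814×10^6 Pa = 57.38 atm
gneiss: 2700 kg/m³ × 10 m/s² × 5750 m = 1.552×10^8 Pa = 1532 atm
granodiorite: 2680 kg/m³ × 10 m/s² × 10590 m = 2.838×10^8 Pa = 2801 atm
Total = 57.38 + 1532 + 2801 = 4390.6 atm

4390 atm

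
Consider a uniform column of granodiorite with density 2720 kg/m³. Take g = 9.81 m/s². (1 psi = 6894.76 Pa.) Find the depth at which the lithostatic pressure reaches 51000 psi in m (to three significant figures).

13200 m

h = P/(ρg) = 51000 psi / (2720 kg/m³ × 9.81 m/s²) = 3.516×10^8 Pa / 26683 Pa/m = 13178 m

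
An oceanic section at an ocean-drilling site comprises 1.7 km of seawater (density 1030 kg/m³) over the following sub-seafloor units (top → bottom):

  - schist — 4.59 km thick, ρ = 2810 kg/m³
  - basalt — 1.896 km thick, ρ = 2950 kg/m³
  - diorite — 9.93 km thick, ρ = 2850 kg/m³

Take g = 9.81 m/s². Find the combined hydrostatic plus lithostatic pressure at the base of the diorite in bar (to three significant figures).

4760 bar

seawater: 1030 kg/m³ × 9.81 m/s² × 1700 m = 1.718×10^7 Pa = 171.8 bar
schist: 2810 kg/m³ × 9.81 m/s² × 4590 m = 1.265×10^8 Pa = 1265 bar
basalt: 2950 kg/m³ × 9.81 m/s² × 1896 m = 5.487×10^7 Pa = 548.7 bar
diorite: 2850 kg/m³ × 9.81 m/s² × 9930 m = 2.776×10^8 Pa = 2776 bar
Total = 171.8 + 1265 + 548.7 + 2776 = 4762.0 bar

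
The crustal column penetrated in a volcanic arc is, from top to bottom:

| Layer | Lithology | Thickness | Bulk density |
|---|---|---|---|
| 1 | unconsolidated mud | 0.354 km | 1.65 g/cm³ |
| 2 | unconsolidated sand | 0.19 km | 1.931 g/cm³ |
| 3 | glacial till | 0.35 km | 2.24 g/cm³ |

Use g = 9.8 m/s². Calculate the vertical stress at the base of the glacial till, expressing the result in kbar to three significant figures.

0.170 kbar

unconsolidated mud: 1650 kg/m³ × 9.8 m/s² × 354 m = 5.724×10^6 Pa = 0.05724 kbar
unconsolidated sand: 1931 kg/m³ × 9.8 m/s² × 190 m = 3.596×10^6 Pa = 0.03596 kbar
glacial till: 2240 kg/m³ × 9.8 m/s² × 350 m = 7.683×10^6 Pa = 0.07683 kbar
Total = 0.05724 + 0.03596 + 0.07683 = 0.17003 kbar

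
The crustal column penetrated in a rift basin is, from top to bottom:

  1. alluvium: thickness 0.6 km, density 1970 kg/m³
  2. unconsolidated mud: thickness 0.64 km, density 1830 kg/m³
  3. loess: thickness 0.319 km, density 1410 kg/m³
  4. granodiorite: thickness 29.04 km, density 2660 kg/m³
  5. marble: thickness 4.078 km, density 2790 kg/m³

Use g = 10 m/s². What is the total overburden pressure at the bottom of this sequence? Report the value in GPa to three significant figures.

0.914 GPa

alluvium: 1970 kg/m³ × 10 m/s² × 600 m = 1.182×10^7 Pa = 0.01182 GPa
unconsolidated mud: 1830 kg/m³ × 10 m/s² × 640 m = 1.171×10^7 Pa = 0.01171 GPa
loess: 1410 kg/m³ × 10 m/s² × 319 m = 4.498×10^6 Pa = 4.498×10^-3 GPa
granodiorite: 2660 kg/m³ × 10 m/s² × 29040 m = 7.725×10^8 Pa = 0.7725 GPa
marble: 2790 kg/m³ × 10 m/s² × 4078 m = 1.138×10^8 Pa = 0.1138 GPa
Total = 0.01182 + 0.01171 + 4.498×10^-3 + 0.7725 + 0.1138 = 0.91427 GPa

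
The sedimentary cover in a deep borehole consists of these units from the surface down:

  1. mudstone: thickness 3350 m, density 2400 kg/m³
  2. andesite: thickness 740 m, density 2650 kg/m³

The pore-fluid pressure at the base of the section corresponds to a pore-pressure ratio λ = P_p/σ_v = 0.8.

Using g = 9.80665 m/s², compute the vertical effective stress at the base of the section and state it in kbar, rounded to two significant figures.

0.20 kbar

Overburden (lithostatic) stress σ_v:
mudstone: 2400 kg/m³ × 9.80665 m/s² × 3350 m = 7.885×10^7 Pa = 78.85 MPa
andesite: 2650 kg/m³ × 9.80665 m/s² × 740 m = 1.923×10^7 Pa = 19.23 MPa
Total = 78.85 + 19.23 = 98.076 MPa
Pore pressure P_p = λ·σ_v = 0.8 × 98.08 MPa = 78.46 MPa
Effective stress σ' = σ_v − P_p = 98.08 − 78.46 = 19.615 MPa = 0.19615 kbar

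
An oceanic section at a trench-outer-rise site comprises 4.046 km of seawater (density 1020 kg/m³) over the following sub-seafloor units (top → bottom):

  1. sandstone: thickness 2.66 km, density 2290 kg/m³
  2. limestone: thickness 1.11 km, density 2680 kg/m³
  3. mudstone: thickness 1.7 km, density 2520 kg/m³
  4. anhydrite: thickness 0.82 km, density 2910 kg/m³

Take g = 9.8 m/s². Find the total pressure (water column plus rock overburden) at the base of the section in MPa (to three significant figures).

seawater: 1020 kg/m³ × 9.8 m/s² × 4046 m = 4.044×10^7 Pa = 40.44 MPa
sandstone: 2290 kg/m³ × 9.8 m/s² × 2660 m = 5.970×10^7 Pa = 59.70 MPa
limestone: 2680 kg/m³ × 9.8 m/s² × 1110 m = 2.915×10^7 Pa = 29.15 MPa
mudstone: 2520 kg/m³ × 9.8 m/s² × 1700 m = 4.198×10^7 Pa = 41.98 MPa
anhydrite: 2910 kg/m³ × 9.8 m/s² × 820 m = 2.338×10^7 Pa = 23.38 MPa
Total = 40.44 + 59.70 + 29.15 + 41.98 + 23.38 = 194.66 MPa

195 MPa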